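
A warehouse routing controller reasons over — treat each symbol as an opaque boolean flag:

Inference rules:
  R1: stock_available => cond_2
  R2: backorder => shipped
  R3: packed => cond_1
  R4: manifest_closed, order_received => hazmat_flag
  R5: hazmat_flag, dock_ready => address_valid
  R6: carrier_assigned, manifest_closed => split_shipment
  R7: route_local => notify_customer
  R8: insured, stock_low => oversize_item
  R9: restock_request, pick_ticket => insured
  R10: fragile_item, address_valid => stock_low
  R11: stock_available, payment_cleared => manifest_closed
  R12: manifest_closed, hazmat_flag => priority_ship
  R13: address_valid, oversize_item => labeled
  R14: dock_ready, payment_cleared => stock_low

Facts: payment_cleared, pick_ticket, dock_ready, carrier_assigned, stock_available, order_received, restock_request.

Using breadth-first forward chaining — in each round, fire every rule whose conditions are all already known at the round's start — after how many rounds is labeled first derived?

Round 1: R1 [stock_available => cond_2]; R9 [restock_request, pick_ticket => insured]; R11 [stock_available, payment_cleared => manifest_closed]; R14 [dock_ready, payment_cleared => stock_low]. Adds cond_2, insured, manifest_closed, stock_low.
Round 2: R4 [manifest_closed, order_received => hazmat_flag]; R6 [carrier_assigned, manifest_closed => split_shipment]; R8 [insured, stock_low => oversize_item]. Adds hazmat_flag, split_shipment, oversize_item.
Round 3: R5 [hazmat_flag, dock_ready => address_valid]; R12 [manifest_closed, hazmat_flag => priority_ship]. Adds address_valid, priority_ship.
Round 4: R13 [address_valid, oversize_item => labeled]. Adds labeled.
labeled first appears in round 4.

4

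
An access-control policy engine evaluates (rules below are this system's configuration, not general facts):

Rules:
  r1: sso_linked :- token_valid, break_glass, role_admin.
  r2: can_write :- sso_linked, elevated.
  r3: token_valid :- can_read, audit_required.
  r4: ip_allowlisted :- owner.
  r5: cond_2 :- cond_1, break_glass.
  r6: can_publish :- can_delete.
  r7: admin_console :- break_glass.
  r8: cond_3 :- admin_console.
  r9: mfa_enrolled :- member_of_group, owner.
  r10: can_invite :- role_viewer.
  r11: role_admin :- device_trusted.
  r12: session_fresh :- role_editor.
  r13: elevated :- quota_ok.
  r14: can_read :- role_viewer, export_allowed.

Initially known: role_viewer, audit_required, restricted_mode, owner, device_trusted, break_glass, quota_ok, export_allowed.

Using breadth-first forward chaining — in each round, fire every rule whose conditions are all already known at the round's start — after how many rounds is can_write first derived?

[1] r4 [ip_allowlisted :- owner.]; r7 [admin_console :- break_glass.]; r10 [can_invite :- role_viewer.]; r11 [role_admin :- device_trusted.]; r13 [elevated :- quota_ok.]; r14 [can_read :- role_viewer, export_allowed.]. ⇒ new: ip_allowlisted, admin_console, can_invite, role_admin, elevated, can_read.
[2] r3 [token_valid :- can_read, audit_required.]; r8 [cond_3 :- admin_console.]. ⇒ new: token_valid, cond_3.
[3] r1 [sso_linked :- token_valid, break_glass, role_admin.]. ⇒ new: sso_linked.
[4] r2 [can_write :- sso_linked, elevated.]. ⇒ new: can_write.
can_write first appears in round 4.

4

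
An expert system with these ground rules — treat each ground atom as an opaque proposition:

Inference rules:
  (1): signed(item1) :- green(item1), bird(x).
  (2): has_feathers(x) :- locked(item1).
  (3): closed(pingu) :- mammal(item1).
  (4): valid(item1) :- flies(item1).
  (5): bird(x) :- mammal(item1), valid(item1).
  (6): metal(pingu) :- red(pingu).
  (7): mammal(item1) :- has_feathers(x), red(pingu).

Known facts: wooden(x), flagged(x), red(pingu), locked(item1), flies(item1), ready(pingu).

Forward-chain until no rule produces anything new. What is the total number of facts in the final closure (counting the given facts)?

Round 1: (2) [has_feathers(x) :- locked(item1).]; (4) [valid(item1) :- flies(item1).]; (6) [metal(pingu) :- red(pingu).]. Adds has_feathers(x), valid(item1), metal(pingu).
Round 2: (7) [mammal(item1) :- has_feathers(x), red(pingu).]. Adds mammal(item1).
Round 3: (3) [closed(pingu) :- mammal(item1).]; (5) [bird(x) :- mammal(item1), valid(item1).]. Adds closed(pingu), bird(x).
Closure: {bird(x), closed(pingu), flagged(x), flies(item1), has_feathers(x), locked(item1), mammal(item1), metal(pingu), ready(pingu), red(pingu), valid(item1), wooden(x)} — 12 facts.

12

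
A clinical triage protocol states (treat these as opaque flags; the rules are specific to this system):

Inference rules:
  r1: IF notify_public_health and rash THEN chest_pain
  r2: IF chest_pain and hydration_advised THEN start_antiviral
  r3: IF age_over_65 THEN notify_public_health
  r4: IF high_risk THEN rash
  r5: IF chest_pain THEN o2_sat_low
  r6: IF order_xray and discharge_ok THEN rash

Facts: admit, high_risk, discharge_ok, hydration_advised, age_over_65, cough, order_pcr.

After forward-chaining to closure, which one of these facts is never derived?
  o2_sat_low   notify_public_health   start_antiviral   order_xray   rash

order_xray

Round 1 — r3, r4, derive notify_public_health, rash.
Round 2 — r1, derive chest_pain.
Round 3 — r2, r5, derive start_antiviral, o2_sat_low.
Derived: notify_public_health (round 1), rash (round 1), o2_sat_low (round 3), start_antiviral (round 3). order_xray never appears in any round.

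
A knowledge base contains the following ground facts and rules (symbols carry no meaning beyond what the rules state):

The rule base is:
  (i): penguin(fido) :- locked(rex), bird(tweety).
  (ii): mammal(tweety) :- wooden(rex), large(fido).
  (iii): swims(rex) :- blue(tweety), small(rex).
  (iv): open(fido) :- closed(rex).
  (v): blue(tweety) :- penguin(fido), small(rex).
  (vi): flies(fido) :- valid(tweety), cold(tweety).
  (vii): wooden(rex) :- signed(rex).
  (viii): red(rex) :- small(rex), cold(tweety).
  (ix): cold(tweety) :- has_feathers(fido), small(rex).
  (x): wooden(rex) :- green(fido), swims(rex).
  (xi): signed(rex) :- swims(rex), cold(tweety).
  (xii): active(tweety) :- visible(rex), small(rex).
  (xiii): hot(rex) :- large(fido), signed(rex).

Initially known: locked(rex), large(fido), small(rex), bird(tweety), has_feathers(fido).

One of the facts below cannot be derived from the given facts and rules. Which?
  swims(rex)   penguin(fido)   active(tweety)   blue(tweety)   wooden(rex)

Round 1: (i) [penguin(fido) :- locked(rex), bird(tweety).]; (ix) [cold(tweety) :- has_feathers(fido), small(rex).]. New: penguin(fido), cold(tweety).
Round 2: (v) [blue(tweety) :- penguin(fido), small(rex).]; (viii) [red(rex) :- small(rex), cold(tweety).]. New: blue(tweety), red(rex).
Round 3: (iii) [swims(rex) :- blue(tweety), small(rex).]. New: swims(rex).
Round 4: (xi) [signed(rex) :- swims(rex), cold(tweety).]. New: signed(rex).
Round 5: (vii) [wooden(rex) :- signed(rex).]; (xiii) [hot(rex) :- large(fido), signed(rex).]. New: wooden(rex), hot(rex).
Round 6: (ii) [mammal(tweety) :- wooden(rex), large(fido).]. New: mammal(tweety).
Derived: wooden(rex) (round 5), swims(rex) (round 3), blue(tweety) (round 2), penguin(fido) (round 1). active(tweety) never appears in any round.

active(tweety)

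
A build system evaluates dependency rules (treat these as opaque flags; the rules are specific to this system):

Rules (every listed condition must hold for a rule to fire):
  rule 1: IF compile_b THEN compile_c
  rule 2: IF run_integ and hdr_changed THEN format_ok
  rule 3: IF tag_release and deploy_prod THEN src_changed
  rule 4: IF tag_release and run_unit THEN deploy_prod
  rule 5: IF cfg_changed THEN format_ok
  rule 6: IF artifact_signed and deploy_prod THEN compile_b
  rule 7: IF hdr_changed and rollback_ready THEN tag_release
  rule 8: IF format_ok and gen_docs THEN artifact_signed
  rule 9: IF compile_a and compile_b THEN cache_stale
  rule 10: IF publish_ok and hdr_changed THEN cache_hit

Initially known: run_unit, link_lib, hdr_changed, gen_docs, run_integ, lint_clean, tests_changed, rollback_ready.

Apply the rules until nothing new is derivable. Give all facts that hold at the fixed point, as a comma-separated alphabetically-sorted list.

Round 1 fires rule 2, rule 7, giving format_ok, tag_release.
Round 2 fires rule 4, rule 8, giving deploy_prod, artifact_signed.
Round 3 fires rule 3, rule 6, giving src_changed, compile_b.
Round 4 fires rule 1, giving compile_c.

artifact_signed, compile_b, compile_c, deploy_prod, format_ok, gen_docs, hdr_changed, link_lib, lint_clean, rollback_ready, run_integ, run_unit, src_changed, tag_release, tests_changed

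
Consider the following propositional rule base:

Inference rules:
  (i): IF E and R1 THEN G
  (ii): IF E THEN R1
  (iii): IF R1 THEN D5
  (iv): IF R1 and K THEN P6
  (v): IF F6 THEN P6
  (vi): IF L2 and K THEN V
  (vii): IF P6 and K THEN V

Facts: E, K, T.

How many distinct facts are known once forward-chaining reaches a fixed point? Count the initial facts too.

Round 1 — (ii), derive R1.
Round 2 — (i), (iii), (iv), derive G, D5, P6.
Round 3 — (vii), derive V.
Closure: {D5, E, G, K, P6, R1, T, V} — 8 facts.

8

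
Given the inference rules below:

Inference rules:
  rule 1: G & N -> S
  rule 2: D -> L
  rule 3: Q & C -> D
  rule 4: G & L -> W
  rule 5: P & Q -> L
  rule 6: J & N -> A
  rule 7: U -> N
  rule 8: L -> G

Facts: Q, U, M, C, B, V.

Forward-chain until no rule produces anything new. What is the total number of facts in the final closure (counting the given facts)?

12

Round 1 — rule 3, rule 7, derive D, N.
Round 2 — rule 2, derive L.
Round 3 — rule 8, derive G.
Round 4 — rule 1, rule 4, derive S, W.
Closure: {B, C, D, G, L, M, N, Q, S, U, V, W} — 12 facts.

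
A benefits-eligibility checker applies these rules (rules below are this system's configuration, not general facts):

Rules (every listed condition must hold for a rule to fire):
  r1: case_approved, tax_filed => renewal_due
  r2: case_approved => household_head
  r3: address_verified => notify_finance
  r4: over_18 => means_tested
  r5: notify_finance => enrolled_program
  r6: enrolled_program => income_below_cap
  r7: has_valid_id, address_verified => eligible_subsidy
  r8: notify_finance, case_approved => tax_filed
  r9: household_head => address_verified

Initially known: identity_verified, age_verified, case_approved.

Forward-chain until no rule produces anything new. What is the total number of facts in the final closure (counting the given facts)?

10

Round 1: r2 [case_approved => household_head]. New: household_head.
Round 2: r9 [household_head => address_verified]. New: address_verified.
Round 3: r3 [address_verified => notify_finance]. New: notify_finance.
Round 4: r5 [notify_finance => enrolled_program]; r8 [notify_finance, case_approved => tax_filed]. New: enrolled_program, tax_filed.
Round 5: r1 [case_approved, tax_filed => renewal_due]; r6 [enrolled_program => income_below_cap]. New: renewal_due, income_below_cap.
Closure: {address_verified, age_verified, case_approved, enrolled_program, household_head, identity_verified, income_below_cap, notify_finance, renewal_due, tax_filed} — 10 facts.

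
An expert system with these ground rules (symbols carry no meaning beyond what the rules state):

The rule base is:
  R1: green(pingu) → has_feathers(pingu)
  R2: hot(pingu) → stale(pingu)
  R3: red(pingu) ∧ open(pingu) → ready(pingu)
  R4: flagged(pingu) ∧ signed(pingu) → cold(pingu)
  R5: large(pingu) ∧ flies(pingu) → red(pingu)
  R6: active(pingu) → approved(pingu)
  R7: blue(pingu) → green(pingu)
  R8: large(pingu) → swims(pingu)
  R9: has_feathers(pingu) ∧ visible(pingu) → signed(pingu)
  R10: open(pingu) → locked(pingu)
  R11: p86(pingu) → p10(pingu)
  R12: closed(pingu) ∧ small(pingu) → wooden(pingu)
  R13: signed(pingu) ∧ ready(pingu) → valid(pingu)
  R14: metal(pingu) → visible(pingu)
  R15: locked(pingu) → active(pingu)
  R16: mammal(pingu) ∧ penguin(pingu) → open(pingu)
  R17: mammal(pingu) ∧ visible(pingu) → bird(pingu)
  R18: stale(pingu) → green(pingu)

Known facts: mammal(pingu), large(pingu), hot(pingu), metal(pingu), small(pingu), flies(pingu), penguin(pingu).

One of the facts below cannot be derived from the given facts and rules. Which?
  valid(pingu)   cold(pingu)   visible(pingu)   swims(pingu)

cold(pingu)

Round 1 fires R2, R5, R8, R14, R16, giving stale(pingu), red(pingu), swims(pingu), visible(pingu), open(pingu).
Round 2 fires R3, R10, R17, R18, giving ready(pingu), locked(pingu), bird(pingu), green(pingu).
Round 3 fires R1, R15, giving has_feathers(pingu), active(pingu).
Round 4 fires R6, R9, giving approved(pingu), signed(pingu).
Round 5 fires R13, giving valid(pingu).
Derived: valid(pingu) (round 5), visible(pingu) (round 1), swims(pingu) (round 1). cold(pingu) never appears in any round.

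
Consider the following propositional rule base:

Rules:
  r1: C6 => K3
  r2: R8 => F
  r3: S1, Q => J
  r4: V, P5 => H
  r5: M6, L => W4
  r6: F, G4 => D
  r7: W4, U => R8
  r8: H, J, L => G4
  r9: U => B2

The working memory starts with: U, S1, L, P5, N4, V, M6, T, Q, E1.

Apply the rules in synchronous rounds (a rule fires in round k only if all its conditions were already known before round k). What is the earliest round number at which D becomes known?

Round 1: r3 [S1, Q => J]; r4 [V, P5 => H]; r5 [M6, L => W4]; r9 [U => B2]. New: J, H, W4, B2.
Round 2: r7 [W4, U => R8]; r8 [H, J, L => G4]. New: R8, G4.
Round 3: r2 [R8 => F]. New: F.
Round 4: r6 [F, G4 => D]. New: D.
D first appears in round 4.

4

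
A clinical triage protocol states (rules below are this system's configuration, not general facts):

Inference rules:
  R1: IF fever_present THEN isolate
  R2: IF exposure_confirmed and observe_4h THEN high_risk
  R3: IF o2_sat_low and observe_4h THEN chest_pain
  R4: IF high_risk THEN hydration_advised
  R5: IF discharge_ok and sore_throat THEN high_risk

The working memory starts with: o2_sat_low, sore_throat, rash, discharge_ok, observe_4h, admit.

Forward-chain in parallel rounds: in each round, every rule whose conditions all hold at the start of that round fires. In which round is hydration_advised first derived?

Round 1: R3 [IF o2_sat_low and observe_4h THEN chest_pain]; R5 [IF discharge_ok and sore_throat THEN high_risk]. New: chest_pain, high_risk.
Round 2: R4 [IF high_risk THEN hydration_advised]. New: hydration_advised.
hydration_advised first appears in round 2.

2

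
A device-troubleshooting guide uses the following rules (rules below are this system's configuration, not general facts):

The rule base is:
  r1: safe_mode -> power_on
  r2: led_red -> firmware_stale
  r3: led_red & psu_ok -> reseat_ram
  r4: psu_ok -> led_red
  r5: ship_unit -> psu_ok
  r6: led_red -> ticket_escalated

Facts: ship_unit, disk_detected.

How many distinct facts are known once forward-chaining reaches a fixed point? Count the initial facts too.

7

[1] r5 [ship_unit -> psu_ok]. ⇒ new: psu_ok.
[2] r4 [psu_ok -> led_red]. ⇒ new: led_red.
[3] r2 [led_red -> firmware_stale]; r3 [led_red & psu_ok -> reseat_ram]; r6 [led_red -> ticket_escalated]. ⇒ new: firmware_stale, reseat_ram, ticket_escalated.
Closure: {disk_detected, firmware_stale, led_red, psu_ok, reseat_ram, ship_unit, ticket_escalated} — 7 facts.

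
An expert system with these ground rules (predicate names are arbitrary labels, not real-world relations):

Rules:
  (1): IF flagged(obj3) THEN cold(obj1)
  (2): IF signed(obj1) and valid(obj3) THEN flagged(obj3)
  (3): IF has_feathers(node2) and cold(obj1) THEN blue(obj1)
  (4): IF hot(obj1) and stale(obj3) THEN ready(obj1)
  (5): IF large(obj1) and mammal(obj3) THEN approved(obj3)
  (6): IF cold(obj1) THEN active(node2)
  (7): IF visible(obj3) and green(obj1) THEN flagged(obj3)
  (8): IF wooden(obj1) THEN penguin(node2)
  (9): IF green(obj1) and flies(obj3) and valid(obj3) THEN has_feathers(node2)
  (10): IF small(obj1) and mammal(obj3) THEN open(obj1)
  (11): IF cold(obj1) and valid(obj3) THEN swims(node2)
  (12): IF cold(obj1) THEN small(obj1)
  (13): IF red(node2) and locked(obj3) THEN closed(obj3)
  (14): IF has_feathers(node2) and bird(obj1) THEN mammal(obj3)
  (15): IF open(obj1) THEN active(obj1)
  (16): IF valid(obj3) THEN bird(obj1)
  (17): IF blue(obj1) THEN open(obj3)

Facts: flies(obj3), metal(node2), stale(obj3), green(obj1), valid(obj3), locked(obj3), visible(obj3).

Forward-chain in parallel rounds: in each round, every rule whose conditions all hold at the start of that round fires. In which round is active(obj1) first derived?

Round 1 fires (7), (9), (16), giving flagged(obj3), has_feathers(node2), bird(obj1).
Round 2 fires (1), (14), giving cold(obj1), mammal(obj3).
Round 3 fires (3), (6), (11), (12), giving blue(obj1), active(node2), swims(node2), small(obj1).
Round 4 fires (10), (17), giving open(obj1), open(obj3).
Round 5 fires (15), giving active(obj1).
active(obj1) first appears in round 5.

5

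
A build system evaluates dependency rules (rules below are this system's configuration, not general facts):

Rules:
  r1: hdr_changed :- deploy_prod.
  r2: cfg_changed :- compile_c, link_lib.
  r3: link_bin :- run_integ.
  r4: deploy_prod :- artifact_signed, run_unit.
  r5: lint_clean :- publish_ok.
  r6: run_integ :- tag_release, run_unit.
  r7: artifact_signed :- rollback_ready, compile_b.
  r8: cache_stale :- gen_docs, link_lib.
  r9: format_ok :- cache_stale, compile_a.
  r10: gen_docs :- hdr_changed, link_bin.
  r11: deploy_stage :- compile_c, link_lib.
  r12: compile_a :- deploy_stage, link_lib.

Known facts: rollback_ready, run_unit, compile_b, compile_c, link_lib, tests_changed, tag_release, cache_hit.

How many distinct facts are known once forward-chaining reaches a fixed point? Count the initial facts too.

[1] r2 [cfg_changed :- compile_c, link_lib.]; r6 [run_integ :- tag_release, run_unit.]; r7 [artifact_signed :- rollback_ready, compile_b.]; r11 [deploy_stage :- compile_c, link_lib.]. ⇒ new: cfg_changed, run_integ, artifact_signed, deploy_stage.
[2] r3 [link_bin :- run_integ.]; r4 [deploy_prod :- artifact_signed, run_unit.]; r12 [compile_a :- deploy_stage, link_lib.]. ⇒ new: link_bin, deploy_prod, compile_a.
[3] r1 [hdr_changed :- deploy_prod.]. ⇒ new: hdr_changed.
[4] r10 [gen_docs :- hdr_changed, link_bin.]. ⇒ new: gen_docs.
[5] r8 [cache_stale :- gen_docs, link_lib.]. ⇒ new: cache_stale.
[6] r9 [format_ok :- cache_stale, compile_a.]. ⇒ new: format_ok.
Closure: {artifact_signed, cache_hit, cache_stale, cfg_changed, compile_a, compile_b, compile_c, deploy_prod, deploy_stage, format_ok, gen_docs, hdr_changed, link_bin, link_lib, rollback_ready, run_integ, run_unit, tag_release, tests_changed} — 19 facts.

19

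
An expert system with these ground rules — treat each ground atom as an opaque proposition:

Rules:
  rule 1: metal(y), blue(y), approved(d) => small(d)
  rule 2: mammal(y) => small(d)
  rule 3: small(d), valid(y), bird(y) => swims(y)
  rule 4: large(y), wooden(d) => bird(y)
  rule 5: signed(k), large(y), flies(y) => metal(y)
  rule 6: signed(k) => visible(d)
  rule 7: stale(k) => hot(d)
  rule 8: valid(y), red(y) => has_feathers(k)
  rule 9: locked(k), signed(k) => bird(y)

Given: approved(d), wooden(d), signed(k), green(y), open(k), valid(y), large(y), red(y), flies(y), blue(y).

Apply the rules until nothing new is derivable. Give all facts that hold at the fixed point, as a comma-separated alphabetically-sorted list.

Round 1: rule 4 [large(y), wooden(d) => bird(y)]; rule 5 [signed(k), large(y), flies(y) => metal(y)]; rule 6 [signed(k) => visible(d)]; rule 8 [valid(y), red(y) => has_feathers(k)]. Adds bird(y), metal(y), visible(d), has_feathers(k).
Round 2: rule 1 [metal(y), blue(y), approved(d) => small(d)]. Adds small(d).
Round 3: rule 3 [small(d), valid(y), bird(y) => swims(y)]. Adds swims(y).

approved(d), bird(y), blue(y), flies(y), green(y), has_feathers(k), large(y), metal(y), open(k), red(y), signed(k), small(d), swims(y), valid(y), visible(d), wooden(d)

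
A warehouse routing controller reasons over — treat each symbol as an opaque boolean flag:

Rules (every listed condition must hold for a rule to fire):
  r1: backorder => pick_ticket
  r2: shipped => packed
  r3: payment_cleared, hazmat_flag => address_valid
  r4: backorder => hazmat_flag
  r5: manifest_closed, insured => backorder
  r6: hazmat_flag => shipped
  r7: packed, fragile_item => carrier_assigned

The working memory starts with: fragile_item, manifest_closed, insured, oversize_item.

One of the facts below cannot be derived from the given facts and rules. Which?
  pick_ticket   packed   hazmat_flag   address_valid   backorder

address_valid

Round 1 fires r5, giving backorder.
Round 2 fires r1, r4, giving pick_ticket, hazmat_flag.
Round 3 fires r6, giving shipped.
Round 4 fires r2, giving packed.
Round 5 fires r7, giving carrier_assigned.
Derived: pick_ticket (round 2), backorder (round 1), packed (round 4), hazmat_flag (round 2). address_valid never appears in any round.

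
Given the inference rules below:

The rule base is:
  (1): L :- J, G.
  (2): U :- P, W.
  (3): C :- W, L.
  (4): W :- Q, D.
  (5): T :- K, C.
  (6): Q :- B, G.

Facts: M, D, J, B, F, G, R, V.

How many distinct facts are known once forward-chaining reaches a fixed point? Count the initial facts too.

Round 1 fires (1), (6), giving L, Q.
Round 2 fires (4), giving W.
Round 3 fires (3), giving C.
Closure: {B, C, D, F, G, J, L, M, Q, R, V, W} — 12 facts.

12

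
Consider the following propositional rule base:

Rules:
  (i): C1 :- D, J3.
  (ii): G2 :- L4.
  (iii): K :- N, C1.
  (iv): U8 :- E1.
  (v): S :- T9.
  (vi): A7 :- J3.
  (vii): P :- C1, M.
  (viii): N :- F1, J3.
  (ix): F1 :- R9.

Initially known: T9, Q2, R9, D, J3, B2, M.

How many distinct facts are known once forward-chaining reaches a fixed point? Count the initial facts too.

14

Round 1: (i) [C1 :- D, J3.]; (v) [S :- T9.]; (vi) [A7 :- J3.]; (ix) [F1 :- R9.]. New: C1, S, A7, F1.
Round 2: (vii) [P :- C1, M.]; (viii) [N :- F1, J3.]. New: P, N.
Round 3: (iii) [K :- N, C1.]. New: K.
Closure: {A7, B2, C1, D, F1, J3, K, M, N, P, Q2, R9, S, T9} — 14 facts.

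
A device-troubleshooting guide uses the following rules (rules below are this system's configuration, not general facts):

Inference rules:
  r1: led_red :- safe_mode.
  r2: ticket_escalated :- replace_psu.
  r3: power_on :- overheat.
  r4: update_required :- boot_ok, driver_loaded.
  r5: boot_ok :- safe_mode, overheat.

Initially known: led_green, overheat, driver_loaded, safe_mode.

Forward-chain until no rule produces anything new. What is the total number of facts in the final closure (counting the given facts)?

Round 1: r1 [led_red :- safe_mode.]; r3 [power_on :- overheat.]; r5 [boot_ok :- safe_mode, overheat.]. New: led_red, power_on, boot_ok.
Round 2: r4 [update_required :- boot_ok, driver_loaded.]. New: update_required.
Closure: {boot_ok, driver_loaded, led_green, led_red, overheat, power_on, safe_mode, update_required} — 8 facts.

8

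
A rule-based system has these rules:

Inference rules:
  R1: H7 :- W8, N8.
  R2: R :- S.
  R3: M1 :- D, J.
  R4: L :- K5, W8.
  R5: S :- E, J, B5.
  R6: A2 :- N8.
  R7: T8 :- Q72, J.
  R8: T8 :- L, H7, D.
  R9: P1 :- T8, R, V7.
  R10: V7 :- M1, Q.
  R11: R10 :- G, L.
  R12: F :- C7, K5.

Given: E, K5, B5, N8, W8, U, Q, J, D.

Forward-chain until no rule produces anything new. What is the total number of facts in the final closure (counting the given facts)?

Round 1 — R1, R3, R4, R5, R6, derive H7, M1, L, S, A2.
Round 2 — R2, R8, R10, derive R, T8, V7.
Round 3 — R9, derive P1.
Closure: {A2, B5, D, E, H7, J, K5, L, M1, N8, P1, Q, R, S, T8, U, V7, W8} — 18 facts.

18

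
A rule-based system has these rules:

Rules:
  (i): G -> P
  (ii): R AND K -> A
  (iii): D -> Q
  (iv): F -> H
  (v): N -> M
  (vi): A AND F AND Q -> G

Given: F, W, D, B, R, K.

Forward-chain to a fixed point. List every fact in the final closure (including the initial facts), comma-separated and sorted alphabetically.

Round 1 fires (ii), (iii), (iv), giving A, Q, H.
Round 2 fires (vi), giving G.
Round 3 fires (i), giving P.

A, B, D, F, G, H, K, P, Q, R, W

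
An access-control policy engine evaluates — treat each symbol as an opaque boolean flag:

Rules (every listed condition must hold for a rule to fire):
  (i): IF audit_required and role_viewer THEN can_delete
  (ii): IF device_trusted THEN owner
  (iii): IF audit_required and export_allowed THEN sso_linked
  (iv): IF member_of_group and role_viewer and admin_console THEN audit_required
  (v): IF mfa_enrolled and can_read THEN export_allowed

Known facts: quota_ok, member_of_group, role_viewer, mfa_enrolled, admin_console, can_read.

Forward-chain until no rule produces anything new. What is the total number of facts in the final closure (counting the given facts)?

Round 1 — (iv), (v), derive audit_required, export_allowed.
Round 2 — (i), (iii), derive can_delete, sso_linked.
Closure: {admin_console, audit_required, can_delete, can_read, export_allowed, member_of_group, mfa_enrolled, quota_ok, role_viewer, sso_linked} — 10 facts.

10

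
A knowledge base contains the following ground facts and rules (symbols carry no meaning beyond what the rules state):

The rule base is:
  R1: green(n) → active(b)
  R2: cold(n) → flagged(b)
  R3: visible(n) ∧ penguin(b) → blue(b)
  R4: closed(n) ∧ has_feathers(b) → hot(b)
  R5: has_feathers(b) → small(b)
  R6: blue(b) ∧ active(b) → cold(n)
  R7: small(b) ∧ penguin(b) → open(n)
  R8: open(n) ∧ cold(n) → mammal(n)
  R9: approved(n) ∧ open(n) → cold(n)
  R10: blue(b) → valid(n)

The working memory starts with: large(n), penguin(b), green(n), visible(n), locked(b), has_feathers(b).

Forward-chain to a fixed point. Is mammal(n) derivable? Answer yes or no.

Round 1 — R1, R3, R5, derive active(b), blue(b), small(b).
Round 2 — R6, R7, R10, derive cold(n), open(n), valid(n).
Round 3 — R2, R8, derive flagged(b), mammal(n).
mammal(n) appears in round 3, so it is derivable.

yes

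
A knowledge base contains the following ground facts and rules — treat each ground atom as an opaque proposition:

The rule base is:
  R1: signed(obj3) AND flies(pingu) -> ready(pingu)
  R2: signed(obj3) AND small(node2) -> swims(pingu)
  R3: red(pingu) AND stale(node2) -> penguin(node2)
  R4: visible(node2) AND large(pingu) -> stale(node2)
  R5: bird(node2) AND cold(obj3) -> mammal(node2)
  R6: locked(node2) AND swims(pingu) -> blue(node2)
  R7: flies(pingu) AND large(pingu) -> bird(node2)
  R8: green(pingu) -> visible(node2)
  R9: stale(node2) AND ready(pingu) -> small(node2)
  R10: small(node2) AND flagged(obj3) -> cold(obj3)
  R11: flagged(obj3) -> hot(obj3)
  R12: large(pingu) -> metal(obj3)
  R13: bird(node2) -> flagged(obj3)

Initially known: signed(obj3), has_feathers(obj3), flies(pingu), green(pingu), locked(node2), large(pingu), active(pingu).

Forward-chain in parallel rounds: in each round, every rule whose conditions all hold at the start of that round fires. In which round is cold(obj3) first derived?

Round 1: R1 [signed(obj3) AND flies(pingu) -> ready(pingu)]; R7 [flies(pingu) AND large(pingu) -> bird(node2)]; R8 [green(pingu) -> visible(node2)]; R12 [large(pingu) -> metal(obj3)]. Adds ready(pingu), bird(node2), visible(node2), metal(obj3).
Round 2: R4 [visible(node2) AND large(pingu) -> stale(node2)]; R13 [bird(node2) -> flagged(obj3)]. Adds stale(node2), flagged(obj3).
Round 3: R9 [stale(node2) AND ready(pingu) -> small(node2)]; R11 [flagged(obj3) -> hot(obj3)]. Adds small(node2), hot(obj3).
Round 4: R2 [signed(obj3) AND small(node2) -> swims(pingu)]; R10 [small(node2) AND flagged(obj3) -> cold(obj3)]. Adds swims(pingu), cold(obj3).
cold(obj3) first appears in round 4.

4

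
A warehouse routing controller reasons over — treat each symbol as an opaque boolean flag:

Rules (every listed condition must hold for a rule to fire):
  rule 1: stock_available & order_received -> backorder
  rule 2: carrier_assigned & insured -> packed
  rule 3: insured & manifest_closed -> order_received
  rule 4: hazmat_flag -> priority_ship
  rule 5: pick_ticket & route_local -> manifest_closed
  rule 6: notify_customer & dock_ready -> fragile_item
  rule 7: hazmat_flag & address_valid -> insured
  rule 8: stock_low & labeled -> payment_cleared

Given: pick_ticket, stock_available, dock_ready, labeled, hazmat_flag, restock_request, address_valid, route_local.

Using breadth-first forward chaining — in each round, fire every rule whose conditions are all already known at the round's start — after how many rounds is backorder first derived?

Round 1 fires rule 4, rule 5, rule 7, giving priority_ship, manifest_closed, insured.
Round 2 fires rule 3, giving order_received.
Round 3 fires rule 1, giving backorder.
backorder first appears in round 3.

3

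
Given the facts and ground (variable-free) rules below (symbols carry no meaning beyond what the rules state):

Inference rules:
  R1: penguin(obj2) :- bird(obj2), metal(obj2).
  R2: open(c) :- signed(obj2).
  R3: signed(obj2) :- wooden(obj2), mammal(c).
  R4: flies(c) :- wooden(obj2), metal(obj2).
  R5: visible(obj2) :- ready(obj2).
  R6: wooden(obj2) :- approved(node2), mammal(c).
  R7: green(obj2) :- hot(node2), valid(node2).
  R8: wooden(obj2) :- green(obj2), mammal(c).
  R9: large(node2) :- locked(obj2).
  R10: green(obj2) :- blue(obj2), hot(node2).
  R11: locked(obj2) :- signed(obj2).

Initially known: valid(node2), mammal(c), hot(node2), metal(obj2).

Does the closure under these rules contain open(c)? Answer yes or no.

yes

Round 1: R7 [green(obj2) :- hot(node2), valid(node2).]. Adds green(obj2).
Round 2: R8 [wooden(obj2) :- green(obj2), mammal(c).]. Adds wooden(obj2).
Round 3: R3 [signed(obj2) :- wooden(obj2), mammal(c).]; R4 [flies(c) :- wooden(obj2), metal(obj2).]. Adds signed(obj2), flies(c).
Round 4: R2 [open(c) :- signed(obj2).]; R11 [locked(obj2) :- signed(obj2).]. Adds open(c), locked(obj2).
Round 5: R9 [large(node2) :- locked(obj2).]. Adds large(node2).
open(c) appears in round 4, so it is derivable.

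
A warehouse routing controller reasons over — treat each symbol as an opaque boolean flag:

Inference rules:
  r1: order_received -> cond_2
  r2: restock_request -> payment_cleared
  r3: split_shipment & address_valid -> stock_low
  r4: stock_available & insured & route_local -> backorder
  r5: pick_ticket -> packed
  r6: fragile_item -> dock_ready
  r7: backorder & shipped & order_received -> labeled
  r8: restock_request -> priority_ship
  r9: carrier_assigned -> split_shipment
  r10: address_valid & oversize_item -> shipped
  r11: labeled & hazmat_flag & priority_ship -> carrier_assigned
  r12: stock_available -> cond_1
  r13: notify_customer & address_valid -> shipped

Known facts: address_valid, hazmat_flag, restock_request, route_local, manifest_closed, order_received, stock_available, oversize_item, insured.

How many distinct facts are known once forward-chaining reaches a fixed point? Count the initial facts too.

19

Round 1: r1 [order_received -> cond_2]; r2 [restock_request -> payment_cleared]; r4 [stock_available & insured & route_local -> backorder]; r8 [restock_request -> priority_ship]; r10 [address_valid & oversize_item -> shipped]; r12 [stock_available -> cond_1]. New: cond_2, payment_cleared, backorder, priority_ship, shipped, cond_1.
Round 2: r7 [backorder & shipped & order_received -> labeled]. New: labeled.
Round 3: r11 [labeled & hazmat_flag & priority_ship -> carrier_assigned]. New: carrier_assigned.
Round 4: r9 [carrier_assigned -> split_shipment]. New: split_shipment.
Round 5: r3 [split_shipment & address_valid -> stock_low]. New: stock_low.
Closure: {address_valid, backorder, carrier_assigned, cond_1, cond_2, hazmat_flag, insured, labeled, manifest_closed, order_received, oversize_item, payment_cleared, priority_ship, restock_request, route_local, shipped, split_shipment, stock_available, stock_low} — 19 facts.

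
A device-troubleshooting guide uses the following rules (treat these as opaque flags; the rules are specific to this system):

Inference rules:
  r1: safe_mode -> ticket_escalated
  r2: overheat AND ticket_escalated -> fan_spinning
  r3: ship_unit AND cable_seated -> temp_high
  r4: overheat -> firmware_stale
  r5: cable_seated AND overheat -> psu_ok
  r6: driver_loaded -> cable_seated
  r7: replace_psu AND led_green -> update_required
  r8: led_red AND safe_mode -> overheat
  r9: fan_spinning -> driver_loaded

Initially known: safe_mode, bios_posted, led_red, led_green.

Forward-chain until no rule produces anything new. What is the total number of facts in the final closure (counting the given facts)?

Round 1: r1 [safe_mode -> ticket_escalated]; r8 [led_red AND safe_mode -> overheat]. New: ticket_escalated, overheat.
Round 2: r2 [overheat AND ticket_escalated -> fan_spinning]; r4 [overheat -> firmware_stale]. New: fan_spinning, firmware_stale.
Round 3: r9 [fan_spinning -> driver_loaded]. New: driver_loaded.
Round 4: r6 [driver_loaded -> cable_seated]. New: cable_seated.
Round 5: r5 [cable_seated AND overheat -> psu_ok]. New: psu_ok.
Closure: {bios_posted, cable_seated, driver_loaded, fan_spinning, firmware_stale, led_green, led_red, overheat, psu_ok, safe_mode, ticket_escalated} — 11 facts.

11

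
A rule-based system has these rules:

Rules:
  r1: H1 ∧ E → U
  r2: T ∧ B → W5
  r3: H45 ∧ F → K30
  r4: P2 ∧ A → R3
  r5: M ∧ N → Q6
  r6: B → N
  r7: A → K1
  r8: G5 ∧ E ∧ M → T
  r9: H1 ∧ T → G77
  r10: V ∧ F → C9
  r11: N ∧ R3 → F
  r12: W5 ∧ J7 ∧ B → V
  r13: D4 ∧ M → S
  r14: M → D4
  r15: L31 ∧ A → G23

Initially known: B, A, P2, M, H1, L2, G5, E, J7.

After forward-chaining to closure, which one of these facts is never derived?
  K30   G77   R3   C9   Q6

K30

[1] r1 [H1 ∧ E → U]; r4 [P2 ∧ A → R3]; r6 [B → N]; r7 [A → K1]; r8 [G5 ∧ E ∧ M → T]; r14 [M → D4]. ⇒ new: U, R3, N, K1, T, D4.
[2] r2 [T ∧ B → W5]; r5 [M ∧ N → Q6]; r9 [H1 ∧ T → G77]; r11 [N ∧ R3 → F]; r13 [D4 ∧ M → S]. ⇒ new: W5, Q6, G77, F, S.
[3] r12 [W5 ∧ J7 ∧ B → V]. ⇒ new: V.
[4] r10 [V ∧ F → C9]. ⇒ new: C9.
Derived: C9 (round 4), R3 (round 1), Q6 (round 2), G77 (round 2). K30 never appears in any round.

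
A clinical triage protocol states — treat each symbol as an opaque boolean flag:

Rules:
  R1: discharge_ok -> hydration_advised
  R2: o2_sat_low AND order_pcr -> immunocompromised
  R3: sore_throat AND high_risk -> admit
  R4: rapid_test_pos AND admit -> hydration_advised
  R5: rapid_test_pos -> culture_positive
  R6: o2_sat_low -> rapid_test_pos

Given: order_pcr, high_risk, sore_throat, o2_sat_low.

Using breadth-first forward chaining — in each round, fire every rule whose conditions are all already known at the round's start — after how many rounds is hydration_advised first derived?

2

Round 1 fires R2, R3, R6, giving immunocompromised, admit, rapid_test_pos.
Round 2 fires R4, R5, giving hydration_advised, culture_positive.
hydration_advised first appears in round 2.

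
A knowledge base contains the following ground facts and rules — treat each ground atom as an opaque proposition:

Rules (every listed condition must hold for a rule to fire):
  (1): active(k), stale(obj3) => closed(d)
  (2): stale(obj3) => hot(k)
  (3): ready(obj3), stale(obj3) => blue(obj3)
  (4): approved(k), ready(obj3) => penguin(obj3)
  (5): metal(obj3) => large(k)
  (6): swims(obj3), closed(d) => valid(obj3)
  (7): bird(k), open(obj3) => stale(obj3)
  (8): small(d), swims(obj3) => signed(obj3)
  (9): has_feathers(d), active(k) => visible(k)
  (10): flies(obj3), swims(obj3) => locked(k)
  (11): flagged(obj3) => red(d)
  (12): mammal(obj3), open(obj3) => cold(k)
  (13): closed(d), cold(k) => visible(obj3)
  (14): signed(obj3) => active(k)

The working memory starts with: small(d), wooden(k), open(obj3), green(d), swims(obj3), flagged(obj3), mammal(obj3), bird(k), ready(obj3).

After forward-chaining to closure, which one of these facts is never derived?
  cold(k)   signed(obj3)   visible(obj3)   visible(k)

visible(k)

Round 1: (7) [bird(k), open(obj3) => stale(obj3)]; (8) [small(d), swims(obj3) => signed(obj3)]; (11) [flagged(obj3) => red(d)]; (12) [mammal(obj3), open(obj3) => cold(k)]. New: stale(obj3), signed(obj3), red(d), cold(k).
Round 2: (2) [stale(obj3) => hot(k)]; (3) [ready(obj3), stale(obj3) => blue(obj3)]; (14) [signed(obj3) => active(k)]. New: hot(k), blue(obj3), active(k).
Round 3: (1) [active(k), stale(obj3) => closed(d)]. New: closed(d).
Round 4: (6) [swims(obj3), closed(d) => valid(obj3)]; (13) [closed(d), cold(k) => visible(obj3)]. New: valid(obj3), visible(obj3).
Derived: signed(obj3) (round 1), visible(obj3) (round 4), cold(k) (round 1). visible(k) never appears in any round.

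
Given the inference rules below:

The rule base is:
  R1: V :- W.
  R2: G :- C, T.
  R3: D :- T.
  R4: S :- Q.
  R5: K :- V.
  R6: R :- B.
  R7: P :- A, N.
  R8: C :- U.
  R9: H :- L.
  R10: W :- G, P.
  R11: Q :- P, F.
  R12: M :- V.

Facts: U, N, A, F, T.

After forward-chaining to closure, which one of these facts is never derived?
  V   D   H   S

H

Round 1: R3 [D :- T.]; R7 [P :- A, N.]; R8 [C :- U.]. New: D, P, C.
Round 2: R2 [G :- C, T.]; R11 [Q :- P, F.]. New: G, Q.
Round 3: R4 [S :- Q.]; R10 [W :- G, P.]. New: S, W.
Round 4: R1 [V :- W.]. New: V.
Round 5: R5 [K :- V.]; R12 [M :- V.]. New: K, M.
Derived: D (round 1), S (round 3), V (round 4). H never appears in any round.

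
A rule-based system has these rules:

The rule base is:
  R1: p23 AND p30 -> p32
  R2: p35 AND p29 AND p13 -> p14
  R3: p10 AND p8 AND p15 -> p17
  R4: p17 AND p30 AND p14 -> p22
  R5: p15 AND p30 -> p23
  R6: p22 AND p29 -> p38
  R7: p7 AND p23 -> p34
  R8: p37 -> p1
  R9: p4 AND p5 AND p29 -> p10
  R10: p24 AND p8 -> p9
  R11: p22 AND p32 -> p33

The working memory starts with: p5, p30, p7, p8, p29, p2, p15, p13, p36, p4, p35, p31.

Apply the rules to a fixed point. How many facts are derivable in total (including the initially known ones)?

Round 1: R2 [p35 AND p29 AND p13 -> p14]; R5 [p15 AND p30 -> p23]; R9 [p4 AND p5 AND p29 -> p10]. Adds p14, p23, p10.
Round 2: R1 [p23 AND p30 -> p32]; R3 [p10 AND p8 AND p15 -> p17]; R7 [p7 AND p23 -> p34]. Adds p32, p17, p34.
Round 3: R4 [p17 AND p30 AND p14 -> p22]. Adds p22.
Round 4: R6 [p22 AND p29 -> p38]; R11 [p22 AND p32 -> p33]. Adds p38, p33.
Closure: {p10, p13, p14, p15, p17, p2, p22, p23, p29, p30, p31, p32, p33, p34, p35, p36, p38, p4, p5, p7, p8} — 21 facts.

21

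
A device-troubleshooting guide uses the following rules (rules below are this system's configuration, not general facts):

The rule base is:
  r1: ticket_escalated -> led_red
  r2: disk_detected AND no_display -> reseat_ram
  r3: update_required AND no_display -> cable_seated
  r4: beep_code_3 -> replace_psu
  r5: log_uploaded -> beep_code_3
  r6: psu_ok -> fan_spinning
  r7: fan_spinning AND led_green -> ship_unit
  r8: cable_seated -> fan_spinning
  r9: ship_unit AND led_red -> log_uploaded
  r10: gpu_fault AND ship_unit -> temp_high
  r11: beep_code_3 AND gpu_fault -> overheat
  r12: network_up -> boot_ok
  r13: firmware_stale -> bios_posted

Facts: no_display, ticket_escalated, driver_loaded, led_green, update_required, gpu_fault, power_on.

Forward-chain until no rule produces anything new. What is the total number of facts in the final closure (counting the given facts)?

16

Round 1: r1 [ticket_escalated -> led_red]; r3 [update_required AND no_display -> cable_seated]. Adds led_red, cable_seated.
Round 2: r8 [cable_seated -> fan_spinning]. Adds fan_spinning.
Round 3: r7 [fan_spinning AND led_green -> ship_unit]. Adds ship_unit.
Round 4: r9 [ship_unit AND led_red -> log_uploaded]; r10 [gpu_fault AND ship_unit -> temp_high]. Adds log_uploaded, temp_high.
Round 5: r5 [log_uploaded -> beep_code_3]. Adds beep_code_3.
Round 6: r4 [beep_code_3 -> replace_psu]; r11 [beep_code_3 AND gpu_fault -> overheat]. Adds replace_psu, overheat.
Closure: {beep_code_3, cable_seated, driver_loaded, fan_spinning, gpu_fault, led_green, led_red, log_uploaded, no_display, overheat, power_on, replace_psu, ship_unit, temp_high, ticket_escalated, update_required} — 16 facts.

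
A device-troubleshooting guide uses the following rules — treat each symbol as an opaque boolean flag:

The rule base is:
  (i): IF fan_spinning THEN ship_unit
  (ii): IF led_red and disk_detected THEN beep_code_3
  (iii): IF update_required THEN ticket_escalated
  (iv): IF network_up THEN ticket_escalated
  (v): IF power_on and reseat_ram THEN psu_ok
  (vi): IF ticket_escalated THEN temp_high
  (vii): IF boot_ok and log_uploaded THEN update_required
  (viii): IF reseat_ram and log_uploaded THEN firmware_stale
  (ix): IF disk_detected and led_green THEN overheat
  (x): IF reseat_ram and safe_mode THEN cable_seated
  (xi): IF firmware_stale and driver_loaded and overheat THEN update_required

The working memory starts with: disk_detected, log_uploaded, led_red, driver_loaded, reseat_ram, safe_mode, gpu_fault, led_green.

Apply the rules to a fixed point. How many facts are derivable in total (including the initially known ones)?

Round 1: (ii) [IF led_red and disk_detected THEN beep_code_3]; (viii) [IF reseat_ram and log_uploaded THEN firmware_stale]; (ix) [IF disk_detected and led_green THEN overheat]; (x) [IF reseat_ram and safe_mode THEN cable_seated]. New: beep_code_3, firmware_stale, overheat, cable_seated.
Round 2: (xi) [IF firmware_stale and driver_loaded and overheat THEN update_required]. New: update_required.
Round 3: (iii) [IF update_required THEN ticket_escalated]. New: ticket_escalated.
Round 4: (vi) [IF ticket_escalated THEN temp_high]. New: temp_high.
Closure: {beep_code_3, cable_seated, disk_detected, driver_loaded, firmware_stale, gpu_fault, led_green, led_red, log_uploaded, overheat, reseat_ram, safe_mode, temp_high, ticket_escalated, update_required} — 15 facts.

15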